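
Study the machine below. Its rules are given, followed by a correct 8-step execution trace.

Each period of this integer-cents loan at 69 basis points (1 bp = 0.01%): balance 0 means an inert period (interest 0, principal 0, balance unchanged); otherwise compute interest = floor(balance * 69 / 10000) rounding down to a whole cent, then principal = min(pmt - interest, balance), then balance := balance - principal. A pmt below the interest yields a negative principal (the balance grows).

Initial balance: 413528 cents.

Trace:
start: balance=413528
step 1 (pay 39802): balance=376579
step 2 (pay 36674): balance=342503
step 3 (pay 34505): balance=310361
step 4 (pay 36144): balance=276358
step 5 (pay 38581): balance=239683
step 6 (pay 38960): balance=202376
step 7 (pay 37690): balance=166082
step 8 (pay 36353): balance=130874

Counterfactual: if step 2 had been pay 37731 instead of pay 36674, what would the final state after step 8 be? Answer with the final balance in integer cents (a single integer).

129773

(re-executing from step 2 with the substitution; state before step 2: balance=376579)
step 2 (pay 37731): balance=341446
step 3 (pay 34505): balance=309296
step 4 (pay 36144): balance=275286
step 5 (pay 38581): balance=238604
step 6 (pay 38960): balance=201290
step 7 (pay 37690): balance=164988
step 8 (pay 36353): balance=129773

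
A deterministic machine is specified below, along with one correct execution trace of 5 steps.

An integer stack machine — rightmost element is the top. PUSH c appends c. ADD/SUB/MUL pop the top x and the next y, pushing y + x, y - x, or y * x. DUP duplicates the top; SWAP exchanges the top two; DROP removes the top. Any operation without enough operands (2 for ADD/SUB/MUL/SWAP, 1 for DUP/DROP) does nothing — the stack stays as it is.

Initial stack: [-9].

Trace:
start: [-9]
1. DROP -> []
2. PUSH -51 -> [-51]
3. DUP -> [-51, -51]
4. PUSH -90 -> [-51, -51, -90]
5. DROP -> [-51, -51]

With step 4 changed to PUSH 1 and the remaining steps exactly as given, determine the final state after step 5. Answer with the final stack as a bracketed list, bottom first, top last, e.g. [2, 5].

(re-executing from step 4 with the substitution; state before step 4: [-51, -51])
4. PUSH 1 -> [-51, -51, 1]
5. DROP -> [-51, -51]

[-51, -51]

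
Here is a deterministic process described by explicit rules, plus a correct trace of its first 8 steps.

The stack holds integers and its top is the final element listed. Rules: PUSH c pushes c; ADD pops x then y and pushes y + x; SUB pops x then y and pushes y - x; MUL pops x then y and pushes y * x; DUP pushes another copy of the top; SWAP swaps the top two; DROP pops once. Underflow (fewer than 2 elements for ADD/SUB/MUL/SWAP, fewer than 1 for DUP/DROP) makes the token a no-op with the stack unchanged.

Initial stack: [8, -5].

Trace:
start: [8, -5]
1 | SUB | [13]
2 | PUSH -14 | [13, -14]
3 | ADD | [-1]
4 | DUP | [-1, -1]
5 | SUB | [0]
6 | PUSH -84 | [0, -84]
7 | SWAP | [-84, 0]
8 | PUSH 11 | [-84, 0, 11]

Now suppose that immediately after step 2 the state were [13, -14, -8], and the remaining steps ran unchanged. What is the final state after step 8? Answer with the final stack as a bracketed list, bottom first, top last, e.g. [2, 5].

[13, -84, 0, 11]

state after step 2 := [13, -14, -8]
3 | ADD | [13, -22]
4 | DUP | [13, -22, -22]
5 | SUB | [13, 0]
6 | PUSH -84 | [13, 0, -84]
7 | SWAP | [13, -84, 0]
8 | PUSH 11 | [13, -84, 0, 11]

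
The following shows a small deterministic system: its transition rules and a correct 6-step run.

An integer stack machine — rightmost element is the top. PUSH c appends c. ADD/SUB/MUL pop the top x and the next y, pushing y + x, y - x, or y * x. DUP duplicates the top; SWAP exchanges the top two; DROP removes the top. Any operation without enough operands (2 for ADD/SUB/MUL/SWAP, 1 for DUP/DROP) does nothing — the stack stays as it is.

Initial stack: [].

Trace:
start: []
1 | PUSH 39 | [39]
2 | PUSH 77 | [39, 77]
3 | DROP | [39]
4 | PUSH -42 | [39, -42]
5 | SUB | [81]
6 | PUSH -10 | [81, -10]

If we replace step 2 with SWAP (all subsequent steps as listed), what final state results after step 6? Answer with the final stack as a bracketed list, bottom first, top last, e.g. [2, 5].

[-42, -10]

(re-executing from step 2 with the substitution; state before step 2: [39])
2 | SWAP | [39]
3 | DROP | []
4 | PUSH -42 | [-42]
5 | SUB | [-42]
6 | PUSH -10 | [-42, -10]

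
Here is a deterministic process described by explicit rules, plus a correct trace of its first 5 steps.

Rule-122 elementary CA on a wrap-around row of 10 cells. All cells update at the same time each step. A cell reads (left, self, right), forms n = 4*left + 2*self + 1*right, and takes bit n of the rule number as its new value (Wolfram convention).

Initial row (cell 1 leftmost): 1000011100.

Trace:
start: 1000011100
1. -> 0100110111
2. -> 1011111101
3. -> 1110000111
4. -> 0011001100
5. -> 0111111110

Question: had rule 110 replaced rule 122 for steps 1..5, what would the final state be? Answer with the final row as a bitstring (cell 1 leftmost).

0001000011

(re-executing steps 1..5 under rule 110; state before step 1: 1000011100)
1. -> 1000110101
2. -> 1001111111
3. -> 1011000000
4. -> 1111000001
5. -> 0001000011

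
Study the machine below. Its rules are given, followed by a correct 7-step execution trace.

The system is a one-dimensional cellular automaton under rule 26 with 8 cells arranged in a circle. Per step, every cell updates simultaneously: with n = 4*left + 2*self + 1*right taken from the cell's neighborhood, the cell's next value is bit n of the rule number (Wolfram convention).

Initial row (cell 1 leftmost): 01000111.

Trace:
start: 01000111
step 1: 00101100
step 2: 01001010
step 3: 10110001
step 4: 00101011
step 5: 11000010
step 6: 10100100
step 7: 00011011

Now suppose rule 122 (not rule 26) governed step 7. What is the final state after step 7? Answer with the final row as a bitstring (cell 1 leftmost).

01011011

(re-executing step 7 under rule 122; state before step 7: 10100100)
step 7: 01011011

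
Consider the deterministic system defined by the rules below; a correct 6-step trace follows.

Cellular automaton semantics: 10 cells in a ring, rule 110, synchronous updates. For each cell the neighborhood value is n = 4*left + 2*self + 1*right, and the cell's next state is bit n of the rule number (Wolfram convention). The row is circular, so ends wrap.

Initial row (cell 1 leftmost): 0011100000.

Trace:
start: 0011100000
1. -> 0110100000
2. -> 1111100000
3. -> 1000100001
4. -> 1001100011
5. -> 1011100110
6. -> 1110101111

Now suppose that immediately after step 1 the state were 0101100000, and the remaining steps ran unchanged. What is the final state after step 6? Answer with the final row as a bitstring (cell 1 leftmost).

1110101111

state after step 1 := 0101100000
2. -> 1111100000
3. -> 1000100001
4. -> 1001100011
5. -> 1011100110
6. -> 1110101111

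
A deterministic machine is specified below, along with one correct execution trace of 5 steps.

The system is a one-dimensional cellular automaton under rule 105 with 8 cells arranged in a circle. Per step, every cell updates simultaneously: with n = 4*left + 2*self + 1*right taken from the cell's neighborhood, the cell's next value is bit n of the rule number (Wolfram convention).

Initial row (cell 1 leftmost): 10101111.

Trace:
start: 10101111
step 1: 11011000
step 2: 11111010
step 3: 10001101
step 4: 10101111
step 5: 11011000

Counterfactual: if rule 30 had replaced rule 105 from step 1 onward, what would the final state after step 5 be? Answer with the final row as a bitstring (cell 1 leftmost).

10100010

(re-executing steps 1..5 under rule 30; state before step 1: 10101111)
step 1: 00101000
step 2: 01101100
step 3: 11001010
step 4: 10111010
step 5: 10100010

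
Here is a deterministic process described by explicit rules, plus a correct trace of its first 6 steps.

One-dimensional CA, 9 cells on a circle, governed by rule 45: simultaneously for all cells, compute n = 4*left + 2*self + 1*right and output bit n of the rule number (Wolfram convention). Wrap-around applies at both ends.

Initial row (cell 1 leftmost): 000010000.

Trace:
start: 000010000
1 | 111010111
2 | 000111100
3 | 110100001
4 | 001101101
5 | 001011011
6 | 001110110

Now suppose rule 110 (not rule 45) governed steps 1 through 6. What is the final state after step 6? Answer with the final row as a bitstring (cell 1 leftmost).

100110011

(re-executing steps 1..6 under rule 110; state before step 1: 000010000)
1 | 000110000
2 | 001110000
3 | 011010000
4 | 111110000
5 | 100010001
6 | 100110011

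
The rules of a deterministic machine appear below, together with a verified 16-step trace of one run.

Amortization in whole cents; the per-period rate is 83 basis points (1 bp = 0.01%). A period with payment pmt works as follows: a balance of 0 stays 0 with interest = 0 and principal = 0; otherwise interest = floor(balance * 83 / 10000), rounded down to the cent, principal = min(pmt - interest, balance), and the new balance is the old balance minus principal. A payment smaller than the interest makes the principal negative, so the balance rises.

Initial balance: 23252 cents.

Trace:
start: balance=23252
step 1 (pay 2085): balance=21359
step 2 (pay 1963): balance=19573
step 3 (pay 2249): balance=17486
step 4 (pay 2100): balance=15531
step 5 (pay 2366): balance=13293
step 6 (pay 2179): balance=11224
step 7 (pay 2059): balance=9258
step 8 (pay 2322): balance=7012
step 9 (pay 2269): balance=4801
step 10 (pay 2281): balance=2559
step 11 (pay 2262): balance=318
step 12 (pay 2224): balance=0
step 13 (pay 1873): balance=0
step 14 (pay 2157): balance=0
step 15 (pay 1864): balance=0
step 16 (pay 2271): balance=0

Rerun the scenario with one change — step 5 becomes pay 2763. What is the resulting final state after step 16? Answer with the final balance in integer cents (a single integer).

(re-executing from step 5 with the substitution; state before step 5: balance=15531)
step 5 (pay 2763): balance=12896
step 6 (pay 2179): balance=10824
step 7 (pay 2059): balance=8854
step 8 (pay 2322): balance=6605
step 9 (pay 2269): balance=4390
step 10 (pay 2281): balance=2145
step 11 (pay 2262): balance=0
step 12 (pay 2224): balance=0
step 13 (pay 1873): balance=0
step 14 (pay 2157): balance=0
step 15 (pay 1864): balance=0
step 16 (pay 2271): balance=0

0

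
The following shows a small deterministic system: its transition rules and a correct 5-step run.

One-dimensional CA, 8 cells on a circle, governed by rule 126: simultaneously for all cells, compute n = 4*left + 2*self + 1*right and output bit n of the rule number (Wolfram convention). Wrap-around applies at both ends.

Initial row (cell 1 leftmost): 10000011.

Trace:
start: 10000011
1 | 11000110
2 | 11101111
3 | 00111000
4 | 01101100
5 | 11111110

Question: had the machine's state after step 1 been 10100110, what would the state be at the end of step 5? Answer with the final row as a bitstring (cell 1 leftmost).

00000000

state after step 1 := 10100110
2 | 11111111
3 | 00000000
4 | 00000000
5 | 00000000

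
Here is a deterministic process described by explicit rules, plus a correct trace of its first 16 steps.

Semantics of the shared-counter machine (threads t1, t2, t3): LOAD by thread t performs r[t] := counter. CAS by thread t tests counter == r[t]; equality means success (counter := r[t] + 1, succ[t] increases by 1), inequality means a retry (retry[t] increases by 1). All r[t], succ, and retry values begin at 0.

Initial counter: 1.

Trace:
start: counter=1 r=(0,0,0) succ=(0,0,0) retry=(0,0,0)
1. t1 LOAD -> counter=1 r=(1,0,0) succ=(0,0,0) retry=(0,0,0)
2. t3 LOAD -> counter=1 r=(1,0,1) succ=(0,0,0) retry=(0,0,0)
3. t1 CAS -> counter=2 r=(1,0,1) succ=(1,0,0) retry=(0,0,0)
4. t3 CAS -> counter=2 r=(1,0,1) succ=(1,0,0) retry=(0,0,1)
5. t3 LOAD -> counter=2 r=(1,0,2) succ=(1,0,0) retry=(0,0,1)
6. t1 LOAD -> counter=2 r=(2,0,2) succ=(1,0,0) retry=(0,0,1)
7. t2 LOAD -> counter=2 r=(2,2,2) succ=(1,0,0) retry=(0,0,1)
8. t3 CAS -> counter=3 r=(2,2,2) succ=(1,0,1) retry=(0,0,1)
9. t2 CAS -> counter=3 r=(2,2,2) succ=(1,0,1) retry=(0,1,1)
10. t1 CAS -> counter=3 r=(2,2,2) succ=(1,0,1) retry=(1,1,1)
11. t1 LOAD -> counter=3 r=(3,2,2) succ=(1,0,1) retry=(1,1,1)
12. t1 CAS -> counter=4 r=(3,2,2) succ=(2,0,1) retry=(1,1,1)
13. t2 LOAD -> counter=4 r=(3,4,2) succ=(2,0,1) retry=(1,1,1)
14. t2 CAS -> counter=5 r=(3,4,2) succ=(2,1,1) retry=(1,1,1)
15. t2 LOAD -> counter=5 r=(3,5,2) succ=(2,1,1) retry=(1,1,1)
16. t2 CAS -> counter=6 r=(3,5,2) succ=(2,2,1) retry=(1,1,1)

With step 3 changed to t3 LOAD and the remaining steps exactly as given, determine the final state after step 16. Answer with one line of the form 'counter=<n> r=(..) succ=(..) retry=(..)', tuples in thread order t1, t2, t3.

counter=6 r=(3,5,2) succ=(1,2,2) retry=(1,1,0)

(re-executing from step 3 with the substitution; state before step 3: counter=1 r=(1,0,1) succ=(0,0,0) retry=(0,0,0))
3. t3 LOAD -> counter=1 r=(1,0,1) succ=(0,0,0) retry=(0,0,0)
4. t3 CAS -> counter=2 r=(1,0,1) succ=(0,0,1) retry=(0,0,0)
5. t3 LOAD -> counter=2 r=(1,0,2) succ=(0,0,1) retry=(0,0,0)
6. t1 LOAD -> counter=2 r=(2,0,2) succ=(0,0,1) retry=(0,0,0)
7. t2 LOAD -> counter=2 r=(2,2,2) succ=(0,0,1) retry=(0,0,0)
8. t3 CAS -> counter=3 r=(2,2,2) succ=(0,0,2) retry=(0,0,0)
9. t2 CAS -> counter=3 r=(2,2,2) succ=(0,0,2) retry=(0,1,0)
10. t1 CAS -> counter=3 r=(2,2,2) succ=(0,0,2) retry=(1,1,0)
11. t1 LOAD -> counter=3 r=(3,2,2) succ=(0,0,2) retry=(1,1,0)
12. t1 CAS -> counter=4 r=(3,2,2) succ=(1,0,2) retry=(1,1,0)
13. t2 LOAD -> counter=4 r=(3,4,2) succ=(1,0,2) retry=(1,1,0)
14. t2 CAS -> counter=5 r=(3,4,2) succ=(1,1,2) retry=(1,1,0)
15. t2 LOAD -> counter=5 r=(3,5,2) succ=(1,1,2) retry=(1,1,0)
16. t2 CAS -> counter=6 r=(3,5,2) succ=(1,2,2) retry=(1,1,0)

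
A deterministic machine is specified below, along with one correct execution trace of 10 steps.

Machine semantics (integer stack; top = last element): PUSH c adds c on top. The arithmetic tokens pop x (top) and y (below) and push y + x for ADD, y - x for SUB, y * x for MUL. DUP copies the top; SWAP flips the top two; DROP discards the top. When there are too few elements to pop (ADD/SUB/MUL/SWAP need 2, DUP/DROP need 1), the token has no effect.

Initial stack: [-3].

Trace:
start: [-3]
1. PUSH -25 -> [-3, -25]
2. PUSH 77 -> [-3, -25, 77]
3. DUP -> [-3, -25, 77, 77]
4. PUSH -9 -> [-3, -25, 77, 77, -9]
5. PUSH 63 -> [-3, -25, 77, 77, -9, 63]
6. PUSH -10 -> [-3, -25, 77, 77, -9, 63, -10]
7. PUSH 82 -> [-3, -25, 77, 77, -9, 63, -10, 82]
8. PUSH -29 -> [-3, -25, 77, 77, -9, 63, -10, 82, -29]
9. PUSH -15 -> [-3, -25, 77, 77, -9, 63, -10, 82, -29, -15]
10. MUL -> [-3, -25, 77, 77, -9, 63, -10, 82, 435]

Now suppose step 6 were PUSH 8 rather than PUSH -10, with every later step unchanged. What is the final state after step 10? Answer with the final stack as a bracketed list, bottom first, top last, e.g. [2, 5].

(re-executing from step 6 with the substitution; state before step 6: [-3, -25, 77, 77, -9, 63])
6. PUSH 8 -> [-3, -25, 77, 77, -9, 63, 8]
7. PUSH 82 -> [-3, -25, 77, 77, -9, 63, 8, 82]
8. PUSH -29 -> [-3, -25, 77, 77, -9, 63, 8, 82, -29]
9. PUSH -15 -> [-3, -25, 77, 77, -9, 63, 8, 82, -29, -15]
10. MUL -> [-3, -25, 77, 77, -9, 63, 8, 82, 435]

[-3, -25, 77, 77, -9, 63, 8, 82, 435]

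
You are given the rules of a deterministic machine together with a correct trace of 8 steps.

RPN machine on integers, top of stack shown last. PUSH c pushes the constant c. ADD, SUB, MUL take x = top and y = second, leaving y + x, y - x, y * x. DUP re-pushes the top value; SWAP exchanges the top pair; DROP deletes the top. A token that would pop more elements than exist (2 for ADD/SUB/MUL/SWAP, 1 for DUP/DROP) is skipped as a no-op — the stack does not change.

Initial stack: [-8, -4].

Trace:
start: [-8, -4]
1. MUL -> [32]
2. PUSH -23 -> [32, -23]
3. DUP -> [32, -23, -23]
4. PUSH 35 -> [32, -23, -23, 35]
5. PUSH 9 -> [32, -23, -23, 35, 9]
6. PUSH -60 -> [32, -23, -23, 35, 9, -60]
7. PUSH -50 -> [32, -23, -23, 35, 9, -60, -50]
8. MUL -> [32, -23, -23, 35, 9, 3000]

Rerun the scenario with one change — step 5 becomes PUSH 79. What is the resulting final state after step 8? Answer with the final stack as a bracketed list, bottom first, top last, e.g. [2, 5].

(re-executing from step 5 with the substitution; state before step 5: [32, -23, -23, 35])
5. PUSH 79 -> [32, -23, -23, 35, 79]
6. PUSH -60 -> [32, -23, -23, 35, 79, -60]
7. PUSH -50 -> [32, -23, -23, 35, 79, -60, -50]
8. MUL -> [32, -23, -23, 35, 79, 3000]

[32, -23, -23, 35, 79, 3000]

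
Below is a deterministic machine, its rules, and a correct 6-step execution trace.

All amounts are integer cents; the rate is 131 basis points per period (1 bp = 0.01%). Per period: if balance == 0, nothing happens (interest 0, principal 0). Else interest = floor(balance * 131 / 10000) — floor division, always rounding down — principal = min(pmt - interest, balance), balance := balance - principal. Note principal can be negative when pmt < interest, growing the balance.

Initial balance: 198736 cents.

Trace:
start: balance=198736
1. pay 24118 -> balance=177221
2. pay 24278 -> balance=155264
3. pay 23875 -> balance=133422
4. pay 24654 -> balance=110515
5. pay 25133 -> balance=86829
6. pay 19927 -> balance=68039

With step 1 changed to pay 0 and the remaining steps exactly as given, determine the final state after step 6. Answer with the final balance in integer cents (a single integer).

93781

(re-executing from step 1 with the substitution; state before step 1: balance=198736)
1. pay 0 -> balance=201339
2. pay 24278 -> balance=179698
3. pay 23875 -> balance=158177
4. pay 24654 -> balance=135595
5. pay 25133 -> balance=112238
6. pay 19927 -> balance=93781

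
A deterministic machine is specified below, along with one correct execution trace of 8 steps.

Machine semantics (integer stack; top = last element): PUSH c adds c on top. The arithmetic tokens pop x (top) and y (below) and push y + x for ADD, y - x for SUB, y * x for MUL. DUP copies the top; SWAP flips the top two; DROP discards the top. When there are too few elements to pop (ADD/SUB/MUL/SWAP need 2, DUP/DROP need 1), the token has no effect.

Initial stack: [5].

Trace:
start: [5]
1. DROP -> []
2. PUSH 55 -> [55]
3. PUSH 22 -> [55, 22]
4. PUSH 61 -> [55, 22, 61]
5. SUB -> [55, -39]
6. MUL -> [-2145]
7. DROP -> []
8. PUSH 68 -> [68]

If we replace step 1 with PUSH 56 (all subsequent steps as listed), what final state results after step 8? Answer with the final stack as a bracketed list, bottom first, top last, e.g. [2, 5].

(re-executing from step 1 with the substitution; state before step 1: [5])
1. PUSH 56 -> [5, 56]
2. PUSH 55 -> [5, 56, 55]
3. PUSH 22 -> [5, 56, 55, 22]
4. PUSH 61 -> [5, 56, 55, 22, 61]
5. SUB -> [5, 56, 55, -39]
6. MUL -> [5, 56, -2145]
7. DROP -> [5, 56]
8. PUSH 68 -> [5, 56, 68]

[5, 56, 68]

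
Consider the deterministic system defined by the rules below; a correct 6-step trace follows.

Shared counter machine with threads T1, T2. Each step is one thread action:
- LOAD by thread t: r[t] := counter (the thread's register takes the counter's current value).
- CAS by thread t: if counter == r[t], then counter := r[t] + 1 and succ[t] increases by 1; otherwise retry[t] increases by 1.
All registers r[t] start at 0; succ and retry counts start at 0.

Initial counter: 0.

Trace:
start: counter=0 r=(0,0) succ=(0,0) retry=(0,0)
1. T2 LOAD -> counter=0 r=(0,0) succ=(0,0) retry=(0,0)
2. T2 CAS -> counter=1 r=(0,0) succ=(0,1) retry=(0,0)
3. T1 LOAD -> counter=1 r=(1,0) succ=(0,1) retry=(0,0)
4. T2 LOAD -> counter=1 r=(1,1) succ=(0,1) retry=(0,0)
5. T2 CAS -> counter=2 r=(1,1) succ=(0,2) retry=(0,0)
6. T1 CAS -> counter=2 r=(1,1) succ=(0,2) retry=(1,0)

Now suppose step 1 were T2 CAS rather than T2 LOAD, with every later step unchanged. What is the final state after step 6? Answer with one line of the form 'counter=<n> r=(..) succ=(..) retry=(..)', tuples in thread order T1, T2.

(re-executing from step 1 with the substitution; state before step 1: counter=0 r=(0,0) succ=(0,0) retry=(0,0))
1. T2 CAS -> counter=1 r=(0,0) succ=(0,1) retry=(0,0)
2. T2 CAS -> counter=1 r=(0,0) succ=(0,1) retry=(0,1)
3. T1 LOAD -> counter=1 r=(1,0) succ=(0,1) retry=(0,1)
4. T2 LOAD -> counter=1 r=(1,1) succ=(0,1) retry=(0,1)
5. T2 CAS -> counter=2 r=(1,1) succ=(0,2) retry=(0,1)
6. T1 CAS -> counter=2 r=(1,1) succ=(0,2) retry=(1,1)

counter=2 r=(1,1) succ=(0,2) retry=(1,1)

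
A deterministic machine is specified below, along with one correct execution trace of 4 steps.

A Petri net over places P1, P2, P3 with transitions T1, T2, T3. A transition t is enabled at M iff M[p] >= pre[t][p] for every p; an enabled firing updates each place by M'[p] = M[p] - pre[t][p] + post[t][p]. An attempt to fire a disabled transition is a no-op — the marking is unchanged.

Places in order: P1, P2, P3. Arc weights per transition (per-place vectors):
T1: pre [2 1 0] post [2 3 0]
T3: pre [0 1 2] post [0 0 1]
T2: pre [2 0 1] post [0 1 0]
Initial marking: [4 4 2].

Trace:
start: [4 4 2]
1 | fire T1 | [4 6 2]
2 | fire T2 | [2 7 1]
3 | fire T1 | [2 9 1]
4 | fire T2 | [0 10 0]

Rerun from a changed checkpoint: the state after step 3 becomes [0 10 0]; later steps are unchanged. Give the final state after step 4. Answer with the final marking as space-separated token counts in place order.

state after step 3 := [0 10 0]
4 | fire T2 | [0 10 0]

0 10 0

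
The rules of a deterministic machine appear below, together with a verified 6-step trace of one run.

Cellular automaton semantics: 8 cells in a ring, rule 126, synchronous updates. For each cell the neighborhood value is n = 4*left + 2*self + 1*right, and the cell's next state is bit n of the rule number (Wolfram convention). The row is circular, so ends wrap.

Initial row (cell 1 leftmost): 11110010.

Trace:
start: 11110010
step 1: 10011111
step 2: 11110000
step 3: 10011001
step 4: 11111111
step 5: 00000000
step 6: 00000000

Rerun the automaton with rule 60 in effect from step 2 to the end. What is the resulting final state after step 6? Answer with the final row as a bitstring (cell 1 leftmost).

01010101

(re-executing steps 2..6 under rule 60; state before step 2: 10011111)
step 2: 01010000
step 3: 01111000
step 4: 01000100
step 5: 01100110
step 6: 01010101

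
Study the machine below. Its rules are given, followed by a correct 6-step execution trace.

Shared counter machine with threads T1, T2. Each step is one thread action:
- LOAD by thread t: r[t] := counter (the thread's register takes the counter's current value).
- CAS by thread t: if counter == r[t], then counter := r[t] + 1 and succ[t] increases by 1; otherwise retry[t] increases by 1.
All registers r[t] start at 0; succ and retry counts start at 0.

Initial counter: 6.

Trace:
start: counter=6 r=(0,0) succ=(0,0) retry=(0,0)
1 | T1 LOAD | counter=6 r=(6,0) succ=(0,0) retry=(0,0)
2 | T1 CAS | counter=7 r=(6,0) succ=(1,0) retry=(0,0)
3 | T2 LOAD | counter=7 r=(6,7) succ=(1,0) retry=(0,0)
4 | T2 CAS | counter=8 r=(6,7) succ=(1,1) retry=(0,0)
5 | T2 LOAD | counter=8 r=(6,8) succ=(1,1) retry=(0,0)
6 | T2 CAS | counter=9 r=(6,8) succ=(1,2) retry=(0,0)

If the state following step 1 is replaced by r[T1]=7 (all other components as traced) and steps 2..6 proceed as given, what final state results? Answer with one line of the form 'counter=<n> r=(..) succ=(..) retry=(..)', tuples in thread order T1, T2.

state after step 1 := counter=6 r=(7,0) succ=(0,0) retry=(0,0)
2 | T1 CAS | counter=6 r=(7,0) succ=(0,0) retry=(1,0)
3 | T2 LOAD | counter=6 r=(7,6) succ=(0,0) retry=(1,0)
4 | T2 CAS | counter=7 r=(7,6) succ=(0,1) retry=(1,0)
5 | T2 LOAD | counter=7 r=(7,7) succ=(0,1) retry=(1,0)
6 | T2 CAS | counter=8 r=(7,7) succ=(0,2) retry=(1,0)

counter=8 r=(7,7) succ=(0,2) retry=(1,0)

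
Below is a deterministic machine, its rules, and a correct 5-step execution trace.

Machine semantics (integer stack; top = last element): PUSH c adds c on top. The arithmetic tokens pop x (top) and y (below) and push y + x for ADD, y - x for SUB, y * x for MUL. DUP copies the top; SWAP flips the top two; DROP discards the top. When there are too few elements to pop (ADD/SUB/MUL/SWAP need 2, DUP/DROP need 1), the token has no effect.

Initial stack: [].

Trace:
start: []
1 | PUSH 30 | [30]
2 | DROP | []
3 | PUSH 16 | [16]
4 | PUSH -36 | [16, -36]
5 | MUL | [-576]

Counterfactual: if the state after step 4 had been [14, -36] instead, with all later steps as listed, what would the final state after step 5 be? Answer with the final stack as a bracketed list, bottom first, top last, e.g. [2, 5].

[-504]

state after step 4 := [14, -36]
5 | MUL | [-504]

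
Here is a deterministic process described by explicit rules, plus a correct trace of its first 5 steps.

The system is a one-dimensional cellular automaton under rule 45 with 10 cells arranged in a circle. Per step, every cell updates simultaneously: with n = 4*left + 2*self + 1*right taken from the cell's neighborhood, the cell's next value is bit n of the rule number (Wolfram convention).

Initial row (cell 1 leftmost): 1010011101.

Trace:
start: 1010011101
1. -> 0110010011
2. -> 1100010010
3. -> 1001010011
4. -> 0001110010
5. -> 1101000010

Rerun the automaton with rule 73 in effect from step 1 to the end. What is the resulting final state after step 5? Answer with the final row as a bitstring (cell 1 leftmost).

1011000001

(re-executing steps 1..5 under rule 73; state before step 1: 1010011101)
1. -> 1000010101
2. -> 1011000001
3. -> 1011011101
4. -> 1011010101
5. -> 1011000001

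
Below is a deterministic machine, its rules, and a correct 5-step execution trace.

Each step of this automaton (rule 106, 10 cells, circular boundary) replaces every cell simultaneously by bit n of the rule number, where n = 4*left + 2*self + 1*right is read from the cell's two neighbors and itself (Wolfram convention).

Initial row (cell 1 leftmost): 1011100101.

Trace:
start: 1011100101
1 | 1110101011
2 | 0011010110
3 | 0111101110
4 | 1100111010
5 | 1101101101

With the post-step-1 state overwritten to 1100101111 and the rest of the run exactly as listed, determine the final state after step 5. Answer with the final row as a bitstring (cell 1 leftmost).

state after step 1 := 1100101111
2 | 0101011000
3 | 1010111000
4 | 0101101001
5 | 1011110010

1011110010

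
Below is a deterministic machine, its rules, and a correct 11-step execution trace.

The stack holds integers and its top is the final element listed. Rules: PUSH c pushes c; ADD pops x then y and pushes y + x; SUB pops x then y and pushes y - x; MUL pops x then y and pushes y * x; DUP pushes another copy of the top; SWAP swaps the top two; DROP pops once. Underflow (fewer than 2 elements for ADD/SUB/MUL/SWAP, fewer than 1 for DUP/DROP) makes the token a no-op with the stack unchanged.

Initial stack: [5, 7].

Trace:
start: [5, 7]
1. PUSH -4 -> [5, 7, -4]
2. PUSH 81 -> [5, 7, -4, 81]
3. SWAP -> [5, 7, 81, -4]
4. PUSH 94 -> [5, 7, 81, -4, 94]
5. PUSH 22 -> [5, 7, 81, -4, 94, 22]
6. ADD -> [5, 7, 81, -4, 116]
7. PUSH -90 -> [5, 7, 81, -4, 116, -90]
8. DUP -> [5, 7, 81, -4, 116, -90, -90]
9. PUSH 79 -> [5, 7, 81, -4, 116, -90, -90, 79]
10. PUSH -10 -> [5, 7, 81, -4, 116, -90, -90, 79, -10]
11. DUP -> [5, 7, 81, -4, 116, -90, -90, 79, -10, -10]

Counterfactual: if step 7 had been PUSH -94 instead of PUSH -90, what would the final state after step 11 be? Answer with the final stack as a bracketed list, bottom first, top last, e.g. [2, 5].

(re-executing from step 7 with the substitution; state before step 7: [5, 7, 81, -4, 116])
7. PUSH -94 -> [5, 7, 81, -4, 116, -94]
8. DUP -> [5, 7, 81, -4, 116, -94, -94]
9. PUSH 79 -> [5, 7, 81, -4, 116, -94, -94, 79]
10. PUSH -10 -> [5, 7, 81, -4, 116, -94, -94, 79, -10]
11. DUP -> [5, 7, 81, -4, 116, -94, -94, 79, -10, -10]

[5, 7, 81, -4, 116, -94, -94, 79, -10, -10]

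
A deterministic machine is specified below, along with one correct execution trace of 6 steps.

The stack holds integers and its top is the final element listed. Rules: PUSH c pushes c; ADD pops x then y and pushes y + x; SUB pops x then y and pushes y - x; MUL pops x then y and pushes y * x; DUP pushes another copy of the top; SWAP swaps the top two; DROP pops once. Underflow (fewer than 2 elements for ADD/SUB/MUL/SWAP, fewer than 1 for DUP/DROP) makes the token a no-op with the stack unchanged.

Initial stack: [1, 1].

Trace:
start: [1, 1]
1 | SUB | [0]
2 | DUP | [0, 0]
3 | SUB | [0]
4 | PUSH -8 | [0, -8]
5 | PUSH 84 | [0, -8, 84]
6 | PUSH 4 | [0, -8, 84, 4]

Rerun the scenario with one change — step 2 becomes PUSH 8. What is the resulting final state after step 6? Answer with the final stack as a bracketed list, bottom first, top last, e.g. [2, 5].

(re-executing from step 2 with the substitution; state before step 2: [0])
2 | PUSH 8 | [0, 8]
3 | SUB | [-8]
4 | PUSH -8 | [-8, -8]
5 | PUSH 84 | [-8, -8, 84]
6 | PUSH 4 | [-8, -8, 84, 4]

[-8, -8, 84, 4]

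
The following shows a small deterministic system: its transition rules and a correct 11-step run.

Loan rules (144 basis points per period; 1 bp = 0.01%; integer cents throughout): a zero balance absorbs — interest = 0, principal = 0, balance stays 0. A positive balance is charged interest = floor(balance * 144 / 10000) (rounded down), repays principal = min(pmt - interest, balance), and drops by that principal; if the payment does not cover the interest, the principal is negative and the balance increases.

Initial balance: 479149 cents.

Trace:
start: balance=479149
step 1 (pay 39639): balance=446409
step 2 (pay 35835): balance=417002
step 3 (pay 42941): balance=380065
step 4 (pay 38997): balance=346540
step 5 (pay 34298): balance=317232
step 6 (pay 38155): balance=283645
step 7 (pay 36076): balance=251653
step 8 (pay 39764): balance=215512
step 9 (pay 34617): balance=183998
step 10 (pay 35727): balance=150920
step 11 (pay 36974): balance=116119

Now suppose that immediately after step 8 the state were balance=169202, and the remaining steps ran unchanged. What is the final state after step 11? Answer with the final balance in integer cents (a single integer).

state after step 8 := balance=169202
step 9 (pay 34617): balance=137021
step 10 (pay 35727): balance=103267
step 11 (pay 36974): balance=67780

67780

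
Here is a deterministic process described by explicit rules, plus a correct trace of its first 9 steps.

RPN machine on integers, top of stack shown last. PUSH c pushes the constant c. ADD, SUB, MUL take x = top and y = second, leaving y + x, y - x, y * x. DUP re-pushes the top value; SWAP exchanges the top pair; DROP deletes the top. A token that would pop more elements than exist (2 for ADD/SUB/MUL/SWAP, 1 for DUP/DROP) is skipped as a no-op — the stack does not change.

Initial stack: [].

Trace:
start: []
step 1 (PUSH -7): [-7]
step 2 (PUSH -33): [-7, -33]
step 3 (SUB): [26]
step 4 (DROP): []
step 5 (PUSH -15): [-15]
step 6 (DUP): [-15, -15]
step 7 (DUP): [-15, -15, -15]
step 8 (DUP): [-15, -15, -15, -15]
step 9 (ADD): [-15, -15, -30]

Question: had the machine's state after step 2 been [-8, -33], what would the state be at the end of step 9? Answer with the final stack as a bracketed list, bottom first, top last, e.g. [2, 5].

state after step 2 := [-8, -33]
step 3 (SUB): [25]
step 4 (DROP): []
step 5 (PUSH -15): [-15]
step 6 (DUP): [-15, -15]
step 7 (DUP): [-15, -15, -15]
step 8 (DUP): [-15, -15, -15, -15]
step 9 (ADD): [-15, -15, -30]

[-15, -15, -30]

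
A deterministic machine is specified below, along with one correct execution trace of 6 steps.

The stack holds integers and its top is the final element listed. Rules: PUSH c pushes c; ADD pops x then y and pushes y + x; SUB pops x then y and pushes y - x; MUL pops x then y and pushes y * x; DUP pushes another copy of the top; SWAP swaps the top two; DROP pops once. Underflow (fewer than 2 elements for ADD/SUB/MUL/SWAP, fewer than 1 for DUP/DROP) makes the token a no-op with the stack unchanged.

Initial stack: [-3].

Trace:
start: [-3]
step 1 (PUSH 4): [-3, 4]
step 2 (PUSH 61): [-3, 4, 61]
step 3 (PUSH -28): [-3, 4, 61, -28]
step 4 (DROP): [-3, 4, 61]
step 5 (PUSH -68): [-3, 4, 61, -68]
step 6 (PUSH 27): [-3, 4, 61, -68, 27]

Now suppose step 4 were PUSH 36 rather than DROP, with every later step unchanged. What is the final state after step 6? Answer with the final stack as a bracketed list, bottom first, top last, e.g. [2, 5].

[-3, 4, 61, -28, 36, -68, 27]

(re-executing from step 4 with the substitution; state before step 4: [-3, 4, 61, -28])
step 4 (PUSH 36): [-3, 4, 61, -28, 36]
step 5 (PUSH -68): [-3, 4, 61, -28, 36, -68]
step 6 (PUSH 27): [-3, 4, 61, -28, 36, -68, 27]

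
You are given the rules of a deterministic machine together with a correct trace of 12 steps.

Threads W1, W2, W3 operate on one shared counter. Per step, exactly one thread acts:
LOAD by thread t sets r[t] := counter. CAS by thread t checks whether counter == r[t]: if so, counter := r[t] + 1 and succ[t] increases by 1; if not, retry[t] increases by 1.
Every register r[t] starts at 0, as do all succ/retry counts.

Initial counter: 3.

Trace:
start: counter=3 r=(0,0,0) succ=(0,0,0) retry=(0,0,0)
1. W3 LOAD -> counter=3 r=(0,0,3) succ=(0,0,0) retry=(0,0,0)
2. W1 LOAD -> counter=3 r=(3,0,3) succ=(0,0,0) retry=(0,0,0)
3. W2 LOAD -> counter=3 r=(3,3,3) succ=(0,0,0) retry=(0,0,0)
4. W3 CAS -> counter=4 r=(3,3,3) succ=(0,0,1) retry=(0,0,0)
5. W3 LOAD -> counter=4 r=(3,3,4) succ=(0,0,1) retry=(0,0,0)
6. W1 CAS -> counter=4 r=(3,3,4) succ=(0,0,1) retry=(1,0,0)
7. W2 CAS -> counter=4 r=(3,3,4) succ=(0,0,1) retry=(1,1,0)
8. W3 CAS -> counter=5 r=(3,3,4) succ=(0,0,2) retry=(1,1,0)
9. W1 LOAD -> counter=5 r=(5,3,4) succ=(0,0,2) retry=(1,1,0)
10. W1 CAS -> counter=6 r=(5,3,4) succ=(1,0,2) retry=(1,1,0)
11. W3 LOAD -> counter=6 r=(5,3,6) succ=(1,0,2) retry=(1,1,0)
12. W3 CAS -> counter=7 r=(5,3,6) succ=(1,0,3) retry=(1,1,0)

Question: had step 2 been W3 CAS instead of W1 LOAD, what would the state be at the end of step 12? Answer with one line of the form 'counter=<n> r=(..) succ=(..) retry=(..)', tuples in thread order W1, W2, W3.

counter=7 r=(5,4,6) succ=(1,1,2) retry=(1,0,2)

(re-executing from step 2 with the substitution; state before step 2: counter=3 r=(0,0,3) succ=(0,0,0) retry=(0,0,0))
2. W3 CAS -> counter=4 r=(0,0,3) succ=(0,0,1) retry=(0,0,0)
3. W2 LOAD -> counter=4 r=(0,4,3) succ=(0,0,1) retry=(0,0,0)
4. W3 CAS -> counter=4 r=(0,4,3) succ=(0,0,1) retry=(0,0,1)
5. W3 LOAD -> counter=4 r=(0,4,4) succ=(0,0,1) retry=(0,0,1)
6. W1 CAS -> counter=4 r=(0,4,4) succ=(0,0,1) retry=(1,0,1)
7. W2 CAS -> counter=5 r=(0,4,4) succ=(0,1,1) retry=(1,0,1)
8. W3 CAS -> counter=5 r=(0,4,4) succ=(0,1,1) retry=(1,0,2)
9. W1 LOAD -> counter=5 r=(5,4,4) succ=(0,1,1) retry=(1,0,2)
10. W1 CAS -> counter=6 r=(5,4,4) succ=(1,1,1) retry=(1,0,2)
11. W3 LOAD -> counter=6 r=(5,4,6) succ=(1,1,1) retry=(1,0,2)
12. W3 CAS -> counter=7 r=(5,4,6) succ=(1,1,2) retry=(1,0,2)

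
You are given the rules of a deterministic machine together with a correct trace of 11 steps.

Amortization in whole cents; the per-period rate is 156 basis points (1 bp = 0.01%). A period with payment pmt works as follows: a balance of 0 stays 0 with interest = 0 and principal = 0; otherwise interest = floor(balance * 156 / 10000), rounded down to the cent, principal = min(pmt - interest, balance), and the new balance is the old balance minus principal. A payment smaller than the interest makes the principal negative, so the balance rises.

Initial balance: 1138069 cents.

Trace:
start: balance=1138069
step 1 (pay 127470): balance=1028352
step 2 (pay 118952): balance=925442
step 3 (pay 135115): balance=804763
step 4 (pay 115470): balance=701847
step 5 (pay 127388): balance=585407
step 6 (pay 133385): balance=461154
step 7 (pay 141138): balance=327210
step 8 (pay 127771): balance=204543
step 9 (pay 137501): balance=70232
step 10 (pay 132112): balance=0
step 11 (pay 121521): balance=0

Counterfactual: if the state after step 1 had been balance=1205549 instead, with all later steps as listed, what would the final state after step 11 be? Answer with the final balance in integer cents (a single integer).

23609

state after step 1 := balance=1205549
step 2 (pay 118952): balance=1105403
step 3 (pay 135115): balance=987532
step 4 (pay 115470): balance=887467
step 5 (pay 127388): balance=773923
step 6 (pay 133385): balance=652611
step 7 (pay 141138): balance=521653
step 8 (pay 127771): balance=402019
step 9 (pay 137501): balance=270789
step 10 (pay 132112): balance=142901
step 11 (pay 121521): balance=23609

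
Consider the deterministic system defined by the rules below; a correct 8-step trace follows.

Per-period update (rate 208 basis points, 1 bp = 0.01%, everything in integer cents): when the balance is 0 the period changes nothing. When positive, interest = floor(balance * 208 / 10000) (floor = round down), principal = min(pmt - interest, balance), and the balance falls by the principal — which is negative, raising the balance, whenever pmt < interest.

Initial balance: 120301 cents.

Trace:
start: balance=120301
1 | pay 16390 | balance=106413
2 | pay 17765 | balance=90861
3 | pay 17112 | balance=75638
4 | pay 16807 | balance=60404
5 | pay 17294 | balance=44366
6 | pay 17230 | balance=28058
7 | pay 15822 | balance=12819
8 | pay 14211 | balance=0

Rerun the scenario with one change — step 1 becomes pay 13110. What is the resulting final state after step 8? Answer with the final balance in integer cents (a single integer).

(re-executing from step 1 with the substitution; state before step 1: balance=120301)
1 | pay 13110 | balance=109693
2 | pay 17765 | balance=94209
3 | pay 17112 | balance=79056
4 | pay 16807 | balance=63893
5 | pay 17294 | balance=47927
6 | pay 17230 | balance=31693
7 | pay 15822 | balance=16530
8 | pay 14211 | balance=2662

2662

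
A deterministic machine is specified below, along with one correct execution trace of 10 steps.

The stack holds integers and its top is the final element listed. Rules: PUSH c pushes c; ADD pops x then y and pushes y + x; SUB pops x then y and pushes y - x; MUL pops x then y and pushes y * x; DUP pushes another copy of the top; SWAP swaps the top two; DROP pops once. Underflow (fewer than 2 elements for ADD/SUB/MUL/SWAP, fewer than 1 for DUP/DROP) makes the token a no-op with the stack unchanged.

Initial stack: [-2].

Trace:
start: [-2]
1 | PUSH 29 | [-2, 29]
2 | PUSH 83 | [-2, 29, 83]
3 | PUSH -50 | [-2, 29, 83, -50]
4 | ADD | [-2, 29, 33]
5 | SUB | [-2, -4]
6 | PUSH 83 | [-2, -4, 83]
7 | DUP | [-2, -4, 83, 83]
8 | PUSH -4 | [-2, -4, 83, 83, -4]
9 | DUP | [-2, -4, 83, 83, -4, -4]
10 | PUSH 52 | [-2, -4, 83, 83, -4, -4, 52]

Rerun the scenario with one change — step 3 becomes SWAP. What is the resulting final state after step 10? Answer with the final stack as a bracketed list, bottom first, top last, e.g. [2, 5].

[-114, 83, 83, -4, -4, 52]

(re-executing from step 3 with the substitution; state before step 3: [-2, 29, 83])
3 | SWAP | [-2, 83, 29]
4 | ADD | [-2, 112]
5 | SUB | [-114]
6 | PUSH 83 | [-114, 83]
7 | DUP | [-114, 83, 83]
8 | PUSH -4 | [-114, 83, 83, -4]
9 | DUP | [-114, 83, 83, -4, -4]
10 | PUSH 52 | [-114, 83, 83, -4, -4, 52]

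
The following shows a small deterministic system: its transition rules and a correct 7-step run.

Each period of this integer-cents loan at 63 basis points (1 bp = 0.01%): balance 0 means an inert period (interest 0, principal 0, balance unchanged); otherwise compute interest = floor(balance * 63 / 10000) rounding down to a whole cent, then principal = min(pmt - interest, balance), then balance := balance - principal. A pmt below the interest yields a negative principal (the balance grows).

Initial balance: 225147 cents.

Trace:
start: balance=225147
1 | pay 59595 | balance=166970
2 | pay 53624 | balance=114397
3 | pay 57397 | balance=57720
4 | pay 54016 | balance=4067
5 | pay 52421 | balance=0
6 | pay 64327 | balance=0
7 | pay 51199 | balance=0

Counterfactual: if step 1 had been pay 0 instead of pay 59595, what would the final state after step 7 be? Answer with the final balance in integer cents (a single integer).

(re-executing from step 1 with the substitution; state before step 1: balance=225147)
1 | pay 0 | balance=226565
2 | pay 53624 | balance=174368
3 | pay 57397 | balance=118069
4 | pay 54016 | balance=64796
5 | pay 52421 | balance=12783
6 | pay 64327 | balance=0
7 | pay 51199 | balance=0

0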